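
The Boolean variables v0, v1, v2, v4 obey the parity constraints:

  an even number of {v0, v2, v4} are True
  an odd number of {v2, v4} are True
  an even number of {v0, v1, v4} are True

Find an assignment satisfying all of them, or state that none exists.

v0=T; v1=T; v2=T; v4=F

{v0, v2, v4}: 2 true → even ✓
{v2, v4}: 1 true → odd ✓
{v0, v1, v4}: 2 true → even ✓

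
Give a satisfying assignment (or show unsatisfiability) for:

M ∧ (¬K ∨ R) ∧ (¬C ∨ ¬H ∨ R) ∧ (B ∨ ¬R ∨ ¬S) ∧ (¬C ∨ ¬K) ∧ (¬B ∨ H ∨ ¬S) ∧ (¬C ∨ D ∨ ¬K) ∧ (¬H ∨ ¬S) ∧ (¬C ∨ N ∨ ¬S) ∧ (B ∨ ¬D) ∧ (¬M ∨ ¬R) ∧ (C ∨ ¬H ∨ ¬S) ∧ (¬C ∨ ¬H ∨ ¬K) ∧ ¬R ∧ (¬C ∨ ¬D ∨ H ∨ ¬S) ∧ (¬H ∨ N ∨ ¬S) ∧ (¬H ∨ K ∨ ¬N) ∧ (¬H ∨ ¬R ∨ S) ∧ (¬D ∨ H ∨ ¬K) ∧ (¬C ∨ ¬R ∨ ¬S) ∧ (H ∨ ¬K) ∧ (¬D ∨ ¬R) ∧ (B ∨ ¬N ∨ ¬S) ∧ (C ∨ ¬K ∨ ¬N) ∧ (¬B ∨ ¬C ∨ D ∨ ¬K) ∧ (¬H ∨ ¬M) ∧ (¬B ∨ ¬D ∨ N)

H: False, N: False, S: False, M: True, D: False, C: False, R: False, K: False, B: False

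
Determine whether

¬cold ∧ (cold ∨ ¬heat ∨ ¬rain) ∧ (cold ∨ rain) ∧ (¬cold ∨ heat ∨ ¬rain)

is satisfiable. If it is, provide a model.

Unit clause (¬cold) forces cold = False.
In (cold ∨ rain) only rain is left, so rain = True.
In (cold ∨ ¬heat ∨ ¬rain) only ¬heat is left, so heat = False.
All clauses satisfied.

heat = False; cold = False; rain = True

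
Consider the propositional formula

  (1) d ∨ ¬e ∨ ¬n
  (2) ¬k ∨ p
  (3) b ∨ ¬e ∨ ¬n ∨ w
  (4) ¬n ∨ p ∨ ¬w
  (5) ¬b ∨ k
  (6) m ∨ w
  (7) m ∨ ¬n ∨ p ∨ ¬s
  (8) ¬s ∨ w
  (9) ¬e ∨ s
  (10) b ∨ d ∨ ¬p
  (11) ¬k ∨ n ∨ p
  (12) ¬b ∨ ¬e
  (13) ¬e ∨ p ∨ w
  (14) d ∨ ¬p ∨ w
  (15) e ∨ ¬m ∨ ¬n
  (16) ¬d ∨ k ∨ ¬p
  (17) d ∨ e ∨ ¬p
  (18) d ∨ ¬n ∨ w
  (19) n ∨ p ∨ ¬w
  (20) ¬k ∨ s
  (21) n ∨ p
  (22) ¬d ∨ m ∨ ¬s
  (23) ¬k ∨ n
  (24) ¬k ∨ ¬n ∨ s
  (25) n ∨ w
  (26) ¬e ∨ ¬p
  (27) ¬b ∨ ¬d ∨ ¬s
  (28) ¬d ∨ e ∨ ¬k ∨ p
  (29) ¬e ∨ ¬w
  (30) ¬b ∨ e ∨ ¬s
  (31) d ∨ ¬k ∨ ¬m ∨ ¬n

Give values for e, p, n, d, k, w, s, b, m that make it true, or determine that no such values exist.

Case p = True:
  (¬e ∨ ¬p) forces e = False.
  (d ∨ e ∨ ¬p) forces d = True.
  (¬d ∨ k ∨ ¬p) forces k = True.
  (¬k ∨ s) forces s = True.
  (¬s ∨ w) forces w = True.
  (¬d ∨ m ∨ ¬s) forces m = True.
  (e ∨ ¬m ∨ ¬n) forces n = False.
  Clause (¬k ∨ n) is falsified — contradiction.
Case p = False:
  (¬k ∨ p) forces k = False.
  (¬b ∨ k) forces b = False.
  (n ∨ p) forces n = True.
  (¬n ∨ p ∨ ¬w) forces w = False.
  (b ∨ ¬e ∨ ¬n ∨ w) forces e = False.
  (m ∨ w) forces m = True.
  Clause (e ∨ ¬m ∨ ¬n) is falsified — contradiction.
Both cases fail, so the formula is unsatisfiable.

UNSATISFIABLE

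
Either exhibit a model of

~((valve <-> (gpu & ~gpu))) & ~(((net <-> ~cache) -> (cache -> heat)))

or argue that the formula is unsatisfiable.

heat = False; valve = True; cache = True; net = False; gpu = True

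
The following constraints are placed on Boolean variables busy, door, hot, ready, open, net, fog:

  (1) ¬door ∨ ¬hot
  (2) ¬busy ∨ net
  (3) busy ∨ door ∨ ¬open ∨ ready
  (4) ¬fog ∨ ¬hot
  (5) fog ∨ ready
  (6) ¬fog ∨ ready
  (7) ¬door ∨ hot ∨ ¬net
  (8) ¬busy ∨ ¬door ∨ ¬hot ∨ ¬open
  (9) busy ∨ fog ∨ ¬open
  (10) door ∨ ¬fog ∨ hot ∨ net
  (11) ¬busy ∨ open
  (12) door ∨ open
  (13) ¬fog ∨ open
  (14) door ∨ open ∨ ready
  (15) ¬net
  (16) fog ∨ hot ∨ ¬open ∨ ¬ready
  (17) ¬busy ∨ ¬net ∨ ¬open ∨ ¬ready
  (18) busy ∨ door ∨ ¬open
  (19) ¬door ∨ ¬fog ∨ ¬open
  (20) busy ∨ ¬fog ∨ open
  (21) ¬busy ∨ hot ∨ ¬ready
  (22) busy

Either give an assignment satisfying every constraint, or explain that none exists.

Case busy = True:
  (¬busy ∨ net) forces net = True.
  Clause (¬net) is falsified — contradiction.
Case busy = False:
  Clause (busy) is falsified — contradiction.
Both cases fail, so the formula is unsatisfiable.

Unsatisfiable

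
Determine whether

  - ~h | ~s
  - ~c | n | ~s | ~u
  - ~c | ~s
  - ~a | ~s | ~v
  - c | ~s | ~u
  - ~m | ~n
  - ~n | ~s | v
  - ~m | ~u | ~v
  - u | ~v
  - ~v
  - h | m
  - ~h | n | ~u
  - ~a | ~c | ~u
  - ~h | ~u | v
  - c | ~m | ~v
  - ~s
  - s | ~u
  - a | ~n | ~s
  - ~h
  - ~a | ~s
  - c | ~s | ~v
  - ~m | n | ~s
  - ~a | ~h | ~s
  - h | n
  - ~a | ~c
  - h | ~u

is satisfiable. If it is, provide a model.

Case h = True:
  Clause (~h) is falsified — contradiction.
Case h = False:
  (~v) forces v = False.
  (h | m) forces m = True.
  (~m | ~n) forces n = False.
  Clause (h | n) is falsified — contradiction.
Both cases fail, so the formula is unsatisfiable.

Unsatisfiable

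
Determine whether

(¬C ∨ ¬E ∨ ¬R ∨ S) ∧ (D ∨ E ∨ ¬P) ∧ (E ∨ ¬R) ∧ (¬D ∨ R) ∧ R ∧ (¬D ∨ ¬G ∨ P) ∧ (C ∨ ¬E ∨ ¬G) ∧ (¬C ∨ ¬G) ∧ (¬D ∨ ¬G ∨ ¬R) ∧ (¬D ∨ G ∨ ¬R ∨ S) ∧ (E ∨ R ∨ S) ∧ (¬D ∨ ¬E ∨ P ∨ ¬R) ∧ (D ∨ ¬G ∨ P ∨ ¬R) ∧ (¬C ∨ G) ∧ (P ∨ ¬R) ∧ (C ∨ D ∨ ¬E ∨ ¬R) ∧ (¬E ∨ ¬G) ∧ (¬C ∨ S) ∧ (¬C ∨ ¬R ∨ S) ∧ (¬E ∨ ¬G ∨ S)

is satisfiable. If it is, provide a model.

Unit clause (R) forces R = True.
In (P ∨ ¬R) only P is left, so P = True.
In (E ∨ ¬R) only E is left, so E = True.
In (¬E ∨ ¬G) only ¬G is left, so G = False.
In (¬C ∨ G) only ¬C is left, so C = False.
In (C ∨ D ∨ ¬E ∨ ¬R) only D is left, so D = True.
In (¬D ∨ G ∨ ¬R ∨ S) only S is left, so S = True.
All clauses satisfied.

E: True; D: True; R: True; C: False; G: False; P: True; S: True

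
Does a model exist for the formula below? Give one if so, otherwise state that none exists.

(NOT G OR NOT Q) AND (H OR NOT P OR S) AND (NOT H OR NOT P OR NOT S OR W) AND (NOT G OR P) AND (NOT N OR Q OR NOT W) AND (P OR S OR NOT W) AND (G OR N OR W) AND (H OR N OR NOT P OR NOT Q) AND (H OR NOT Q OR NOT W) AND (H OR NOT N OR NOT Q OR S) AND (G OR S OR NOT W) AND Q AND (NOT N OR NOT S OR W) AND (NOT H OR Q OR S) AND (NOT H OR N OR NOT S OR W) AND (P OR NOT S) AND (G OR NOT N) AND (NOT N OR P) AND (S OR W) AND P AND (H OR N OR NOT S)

Q: True, H: True, N: False, S: True, W: True, G: False, P: True

Unit clause (Q) forces Q = True.
Unit clause (P) forces P = True.
In (NOT G OR NOT Q) only NOT G is left, so G = False.
In (G OR NOT N) only NOT N is left, so N = False.
In (G OR N OR W) only W is left, so W = True.
In (H OR N OR NOT P OR NOT Q) only H is left, so H = True.
In (G OR S OR NOT W) only S is left, so S = True.
All clauses satisfied.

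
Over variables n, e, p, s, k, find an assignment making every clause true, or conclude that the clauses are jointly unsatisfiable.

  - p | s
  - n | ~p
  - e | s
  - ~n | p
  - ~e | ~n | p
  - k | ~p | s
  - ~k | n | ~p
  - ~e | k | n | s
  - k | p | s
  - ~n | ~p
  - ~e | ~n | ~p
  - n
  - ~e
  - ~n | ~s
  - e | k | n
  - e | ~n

Case n = True:
  (~n | p) forces p = True.
  Clause (~n | ~p) is falsified — contradiction.
Case n = False:
  Clause (n) is falsified — contradiction.
Both cases fail, so the formula is unsatisfiable.

Unsatisfiable — no assignment works.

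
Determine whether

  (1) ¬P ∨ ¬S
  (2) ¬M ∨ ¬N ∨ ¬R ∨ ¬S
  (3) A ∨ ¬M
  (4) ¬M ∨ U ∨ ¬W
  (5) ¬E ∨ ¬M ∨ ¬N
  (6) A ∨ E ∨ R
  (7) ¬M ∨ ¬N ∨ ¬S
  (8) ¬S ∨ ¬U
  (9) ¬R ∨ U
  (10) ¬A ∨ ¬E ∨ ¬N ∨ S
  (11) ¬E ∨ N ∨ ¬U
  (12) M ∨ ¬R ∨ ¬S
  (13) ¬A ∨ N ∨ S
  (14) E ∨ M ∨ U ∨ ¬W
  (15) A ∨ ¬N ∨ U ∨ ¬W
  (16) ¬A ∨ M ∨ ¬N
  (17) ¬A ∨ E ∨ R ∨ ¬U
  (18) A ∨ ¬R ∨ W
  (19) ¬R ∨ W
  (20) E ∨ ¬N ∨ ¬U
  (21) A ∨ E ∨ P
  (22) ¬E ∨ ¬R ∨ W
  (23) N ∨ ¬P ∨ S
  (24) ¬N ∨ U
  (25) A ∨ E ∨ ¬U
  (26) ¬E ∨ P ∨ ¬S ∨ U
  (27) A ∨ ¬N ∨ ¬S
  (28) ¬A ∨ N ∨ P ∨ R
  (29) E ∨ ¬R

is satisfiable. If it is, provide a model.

Set N = True.
  then (¬N ∨ U) forces U = True.
  then (¬S ∨ ¬U) forces S = False.
  then (E ∨ ¬N ∨ ¬U) forces E = True.
  then (¬E ∨ ¬M ∨ ¬N) forces M = False.
  then (¬A ∨ ¬E ∨ ¬N ∨ S) forces A = False.
Set W = True.
Set R = True.
Set P = True.
All clauses satisfied.

N: True; W: True; M: False; R: True; U: True; E: True; A: False; P: True; S: False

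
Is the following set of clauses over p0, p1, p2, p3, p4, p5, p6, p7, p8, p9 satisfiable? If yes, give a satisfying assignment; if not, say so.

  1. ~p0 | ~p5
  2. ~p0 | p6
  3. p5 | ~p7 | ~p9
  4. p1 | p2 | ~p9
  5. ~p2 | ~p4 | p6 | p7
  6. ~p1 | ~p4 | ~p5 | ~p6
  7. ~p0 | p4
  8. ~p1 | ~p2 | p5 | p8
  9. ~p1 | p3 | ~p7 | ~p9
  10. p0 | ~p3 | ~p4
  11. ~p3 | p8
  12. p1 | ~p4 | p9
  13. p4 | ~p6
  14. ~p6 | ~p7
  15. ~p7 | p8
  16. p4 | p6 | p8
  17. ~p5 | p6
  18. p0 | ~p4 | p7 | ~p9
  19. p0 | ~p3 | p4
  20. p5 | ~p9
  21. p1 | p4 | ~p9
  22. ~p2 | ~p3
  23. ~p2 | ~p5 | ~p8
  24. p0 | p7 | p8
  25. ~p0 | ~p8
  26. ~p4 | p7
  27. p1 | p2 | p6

Try p0 = True:
  (~p0 | ~p5) forces p5 = False.
  (~p0 | p6) forces p6 = True.
  (~p0 | p4) forces p4 = True.
  (~p6 | ~p7) forces p7 = False.
  clause (~p4 | p7) is falsified — backtrack.
So p0 = False.
Set p1 = True.
Set p2 = True.
  then (~p2 | ~p3) forces p3 = False.
Set p4 = False.
  then (p4 | ~p6) forces p6 = False.
  then (p4 | p6 | p8) forces p8 = True.
  then (~p5 | p6) forces p5 = False.
  then (p5 | ~p9) forces p9 = False.
Set p7 = False.
All clauses satisfied.

p0 = False, p1 = True, p2 = True, p3 = False, p4 = False, p5 = False, p6 = False, p7 = False, p8 = True, p9 = False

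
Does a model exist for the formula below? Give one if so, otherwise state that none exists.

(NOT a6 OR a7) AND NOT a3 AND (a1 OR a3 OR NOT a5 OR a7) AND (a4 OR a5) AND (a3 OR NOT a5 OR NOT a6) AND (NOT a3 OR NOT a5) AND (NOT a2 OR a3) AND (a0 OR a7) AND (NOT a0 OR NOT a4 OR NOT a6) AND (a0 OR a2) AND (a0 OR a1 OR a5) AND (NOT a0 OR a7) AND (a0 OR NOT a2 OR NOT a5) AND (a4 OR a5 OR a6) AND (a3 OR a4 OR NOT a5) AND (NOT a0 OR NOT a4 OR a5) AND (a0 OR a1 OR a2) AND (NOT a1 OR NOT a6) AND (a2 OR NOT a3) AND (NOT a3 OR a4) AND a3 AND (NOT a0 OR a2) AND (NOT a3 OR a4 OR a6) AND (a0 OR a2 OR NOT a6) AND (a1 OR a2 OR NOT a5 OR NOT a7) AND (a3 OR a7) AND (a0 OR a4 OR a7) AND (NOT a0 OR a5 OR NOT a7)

The formula is unsatisfiable.

Case a3 = True:
  Clause (NOT a3) is falsified — contradiction.
Case a3 = False:
  Clause (a3) is falsified — contradiction.
Both cases fail, so the formula is unsatisfiable.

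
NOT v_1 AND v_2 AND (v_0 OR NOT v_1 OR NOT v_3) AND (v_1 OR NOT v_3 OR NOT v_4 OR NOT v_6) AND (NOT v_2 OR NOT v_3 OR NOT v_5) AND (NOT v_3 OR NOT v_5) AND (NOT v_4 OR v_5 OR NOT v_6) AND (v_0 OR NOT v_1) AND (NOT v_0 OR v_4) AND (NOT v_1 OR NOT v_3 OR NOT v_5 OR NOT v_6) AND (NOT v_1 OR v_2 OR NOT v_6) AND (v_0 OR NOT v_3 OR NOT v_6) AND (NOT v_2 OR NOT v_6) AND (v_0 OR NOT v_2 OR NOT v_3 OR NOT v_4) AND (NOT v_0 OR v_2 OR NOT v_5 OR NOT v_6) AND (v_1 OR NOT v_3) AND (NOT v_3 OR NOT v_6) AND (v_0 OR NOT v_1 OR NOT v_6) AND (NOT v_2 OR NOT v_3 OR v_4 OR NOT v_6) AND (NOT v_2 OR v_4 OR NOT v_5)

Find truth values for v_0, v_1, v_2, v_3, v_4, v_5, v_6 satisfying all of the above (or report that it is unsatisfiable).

v_0: True; v_1: False; v_2: True; v_3: False; v_4: True; v_5: False; v_6: False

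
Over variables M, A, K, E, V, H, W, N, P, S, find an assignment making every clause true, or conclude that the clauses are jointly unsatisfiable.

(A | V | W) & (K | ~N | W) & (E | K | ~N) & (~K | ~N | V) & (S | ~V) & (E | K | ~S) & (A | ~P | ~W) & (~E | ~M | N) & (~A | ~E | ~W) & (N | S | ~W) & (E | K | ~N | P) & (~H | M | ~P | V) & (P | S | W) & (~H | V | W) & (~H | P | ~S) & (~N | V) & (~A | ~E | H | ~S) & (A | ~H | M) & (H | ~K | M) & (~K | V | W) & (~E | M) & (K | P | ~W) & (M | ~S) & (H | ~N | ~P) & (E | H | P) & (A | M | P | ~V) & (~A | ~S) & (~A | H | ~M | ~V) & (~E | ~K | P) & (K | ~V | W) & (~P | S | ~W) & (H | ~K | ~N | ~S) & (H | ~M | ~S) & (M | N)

M = True, A = True, K = False, E = False, V = False, H = False, W = False, N = False, P = True, S = False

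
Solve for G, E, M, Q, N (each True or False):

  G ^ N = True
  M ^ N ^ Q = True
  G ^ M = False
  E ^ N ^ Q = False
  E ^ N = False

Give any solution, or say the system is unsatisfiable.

G: False, E: True, M: False, Q: False, N: True

G ^ N = F ^ T = True ✓
M ^ N ^ Q = F ^ T ^ F = True ✓
G ^ M = F ^ F = False ✓
E ^ N ^ Q = T ^ T ^ F = False ✓
E ^ N = T ^ T = False ✓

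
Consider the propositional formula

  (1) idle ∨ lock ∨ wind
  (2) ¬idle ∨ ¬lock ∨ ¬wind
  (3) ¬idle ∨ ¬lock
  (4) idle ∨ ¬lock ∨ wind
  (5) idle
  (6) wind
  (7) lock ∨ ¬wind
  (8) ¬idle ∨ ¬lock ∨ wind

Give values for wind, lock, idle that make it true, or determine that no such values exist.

Case wind = True:
  (idle) forces idle = True.
  (¬idle ∨ ¬lock ∨ ¬wind) forces lock = False.
  Clause (lock ∨ ¬wind) is falsified — contradiction.
Case wind = False:
  Clause (wind) is falsified — contradiction.
Both cases fail, so the formula is unsatisfiable.

Unsatisfiable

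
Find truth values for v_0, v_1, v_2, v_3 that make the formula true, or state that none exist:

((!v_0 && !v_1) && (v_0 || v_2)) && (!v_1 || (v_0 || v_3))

v_0 = False, v_1 = False, v_2 = True, v_3 = False

  (!v_0 && !v_1) && (v_0 || v_2) = True
    !v_0 && !v_1 = True
      !v_0 = True
      !v_1 = True
    v_0 || v_2 = True
  !v_1 || (v_0 || v_3) = True
    !v_1 = True
    v_0 || v_3 = False
Both conjuncts True, so the formula holds.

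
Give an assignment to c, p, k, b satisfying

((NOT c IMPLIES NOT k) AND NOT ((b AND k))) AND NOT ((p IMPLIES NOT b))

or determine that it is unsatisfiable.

c = True, p = True, k = False, b = True

  (NOT c IMPLIES NOT k) AND NOT ((b AND k)) = True
    NOT c IMPLIES NOT k = True
      NOT c = False
      NOT k = True
    NOT ((b AND k)) = True
      b AND k = False
  NOT ((p IMPLIES NOT b)) = True
    p IMPLIES NOT b = False
      NOT b = False
Both conjuncts True, so the formula holds.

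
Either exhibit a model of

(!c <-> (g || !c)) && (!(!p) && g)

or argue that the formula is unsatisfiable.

p = True, g = True, c = False

  !c <-> (g || !c) = True
    !c = True
    g || !c = True
      !c = True
  !(!p) && g = True
    !(!p) = True
      !p = False
Both conjuncts True, so the formula holds.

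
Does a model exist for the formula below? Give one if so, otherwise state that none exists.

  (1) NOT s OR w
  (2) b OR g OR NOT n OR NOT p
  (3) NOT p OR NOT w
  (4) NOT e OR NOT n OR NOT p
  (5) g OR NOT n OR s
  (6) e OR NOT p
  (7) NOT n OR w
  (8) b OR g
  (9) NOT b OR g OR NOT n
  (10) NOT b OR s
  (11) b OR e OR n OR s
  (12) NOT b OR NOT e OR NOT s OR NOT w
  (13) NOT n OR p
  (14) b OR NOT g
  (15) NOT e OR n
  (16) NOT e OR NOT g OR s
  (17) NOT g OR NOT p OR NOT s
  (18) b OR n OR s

Try e = True:
  (NOT e OR n) forces n = True.
  (NOT e OR NOT n OR NOT p) forces p = False.
  clause (NOT n OR p) is falsified — backtrack.
So e = False.
  then (e OR NOT p) forces p = False.
  then (NOT n OR p) forces n = False.
Set s = True.
  then (NOT s OR w) forces w = True.
Set g = False.
  then (b OR g) forces b = True.
All clauses satisfied.

e = False, n = False, s = True, w = True, p = False, g = False, b = True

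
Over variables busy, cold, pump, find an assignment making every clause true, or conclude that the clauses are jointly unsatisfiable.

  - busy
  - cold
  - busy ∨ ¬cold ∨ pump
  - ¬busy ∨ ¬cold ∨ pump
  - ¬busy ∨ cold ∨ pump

Unit clause (busy) forces busy = True.
Unit clause (cold) forces cold = True.
In (¬busy ∨ ¬cold ∨ pump) only pump is left, so pump = True.
Check each clause:
  (busy): busy holds.
  (cold): cold holds.
  (busy ∨ ¬cold ∨ pump): busy holds.
  (¬busy ∨ ¬cold ∨ pump): pump holds.
  (¬busy ∨ cold ∨ pump): cold holds.
All clauses satisfied.

busy=T, cold=T, pump=T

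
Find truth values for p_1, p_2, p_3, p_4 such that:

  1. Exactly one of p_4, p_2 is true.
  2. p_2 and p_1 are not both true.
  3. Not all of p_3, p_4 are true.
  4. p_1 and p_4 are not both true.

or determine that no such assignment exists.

p_1: False, p_2: True, p_3: True, p_4: False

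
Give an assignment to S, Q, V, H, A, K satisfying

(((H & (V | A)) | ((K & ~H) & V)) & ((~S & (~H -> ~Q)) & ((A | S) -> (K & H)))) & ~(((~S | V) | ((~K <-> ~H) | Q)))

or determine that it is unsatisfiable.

Case S = True: the conjunct ~S is False.
Case S = False: the conjunct ~(((~S | V) | ((~K <-> ~H) | Q))) becomes ~((True | ((~K <-> ~H) | Q))) = False.
Both cases fail — unsatisfiable.

The formula is unsatisfiable.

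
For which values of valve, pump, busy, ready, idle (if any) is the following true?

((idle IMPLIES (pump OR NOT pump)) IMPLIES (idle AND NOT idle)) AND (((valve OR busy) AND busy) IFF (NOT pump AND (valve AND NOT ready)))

The conjunct (idle IMPLIES (pump OR NOT pump)) IMPLIES (idle AND NOT idle) is unsatisfiable on its own:
  pump=F, idle=F: evaluates to False.
  pump=F, idle=T: evaluates to False.
  pump=T, idle=F: evaluates to False.
  pump=T, idle=T: evaluates to False.
So the whole conjunction is unsatisfiable.

No satisfying assignment exists.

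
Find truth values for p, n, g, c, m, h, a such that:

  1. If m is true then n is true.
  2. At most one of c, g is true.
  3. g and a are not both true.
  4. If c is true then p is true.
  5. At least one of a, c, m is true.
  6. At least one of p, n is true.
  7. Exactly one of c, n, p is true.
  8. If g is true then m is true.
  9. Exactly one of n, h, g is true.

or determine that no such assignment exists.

p: True, n: False, g: False, c: False, m: False, h: True, a: True

  (1) m=F ⇒ n: vacuous ✓
  (2) {c, g}: 0 true — at most one ✓
  (3) g=F, a=T — not both ✓
  (4) c=F ⇒ p: vacuous ✓
  (5) {a, c, m}: 1 true — at least one ✓
  (6) {p, n}: 1 true — at least one ✓
  (7) {c, n, p}: 1 true — exactly one ✓
  (8) g=F ⇒ m: vacuous ✓
  (9) {n, h, g}: 1 true — exactly one ✓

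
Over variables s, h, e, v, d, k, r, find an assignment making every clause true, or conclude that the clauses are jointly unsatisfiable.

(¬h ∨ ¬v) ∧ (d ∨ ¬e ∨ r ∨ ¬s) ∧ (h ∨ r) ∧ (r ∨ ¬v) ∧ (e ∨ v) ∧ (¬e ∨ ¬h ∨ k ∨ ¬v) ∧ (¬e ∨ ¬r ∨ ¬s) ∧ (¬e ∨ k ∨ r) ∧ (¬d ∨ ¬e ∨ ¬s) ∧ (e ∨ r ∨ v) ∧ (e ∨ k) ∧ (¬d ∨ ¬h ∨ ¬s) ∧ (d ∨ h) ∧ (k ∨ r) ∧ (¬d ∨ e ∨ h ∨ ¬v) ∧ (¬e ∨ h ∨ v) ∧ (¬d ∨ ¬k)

s=F, h=T, e=T, v=F, d=F, k=T, r=F

Set s = False.
Set h = True.
  then (¬h ∨ ¬v) forces v = False.
  then (e ∨ v) forces e = True.
Set d = False.
Set k = True.
Set r = False.
All clauses satisfied.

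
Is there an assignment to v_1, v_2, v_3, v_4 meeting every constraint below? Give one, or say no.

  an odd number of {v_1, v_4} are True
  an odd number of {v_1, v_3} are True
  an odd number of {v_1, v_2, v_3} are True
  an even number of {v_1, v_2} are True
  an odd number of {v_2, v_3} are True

v_1: False; v_2: False; v_3: True; v_4: True

{v_1, v_4}: 1 true → odd ✓
{v_1, v_3}: 1 true → odd ✓
{v_1, v_2, v_3}: 1 true → odd ✓
{v_1, v_2}: 0 true → even ✓
{v_2, v_3}: 1 true → odd ✓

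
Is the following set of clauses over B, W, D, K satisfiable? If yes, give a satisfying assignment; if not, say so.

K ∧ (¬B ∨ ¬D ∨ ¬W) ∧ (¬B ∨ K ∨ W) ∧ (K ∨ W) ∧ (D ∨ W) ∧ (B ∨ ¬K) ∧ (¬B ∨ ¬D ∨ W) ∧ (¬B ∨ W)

Unit clause (K) forces K = True.
In (B ∨ ¬K) only B is left, so B = True.
In (¬B ∨ W) only W is left, so W = True.
In (¬B ∨ ¬D ∨ ¬W) only ¬D is left, so D = False.
All clauses satisfied.

B = True, W = True, D = False, K = True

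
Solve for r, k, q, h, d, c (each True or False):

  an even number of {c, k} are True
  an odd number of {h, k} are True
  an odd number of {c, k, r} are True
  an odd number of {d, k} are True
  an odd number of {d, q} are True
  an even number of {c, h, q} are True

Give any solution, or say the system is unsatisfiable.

r=T; k=T; q=T; h=F; d=F; c=T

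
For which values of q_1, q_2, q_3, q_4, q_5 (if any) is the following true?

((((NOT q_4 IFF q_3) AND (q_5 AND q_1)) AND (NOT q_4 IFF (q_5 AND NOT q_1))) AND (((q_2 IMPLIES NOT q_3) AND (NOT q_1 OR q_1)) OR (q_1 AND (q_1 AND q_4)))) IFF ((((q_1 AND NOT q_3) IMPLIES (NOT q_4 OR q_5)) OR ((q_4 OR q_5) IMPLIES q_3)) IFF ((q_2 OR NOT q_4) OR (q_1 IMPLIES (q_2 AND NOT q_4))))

q_1 = True, q_2 = True, q_3 = False, q_4 = True, q_5 = True

  ((((NOT q_4 IFF q_3) AND (q_5 AND q_1)) AND (NOT q_4 IFF (q_5 AND NOT q_1))) AND (((q_2 IMPLIES NOT q_3) AND (NOT q_1 OR q_1)) OR (q_1 AND (q_1 AND q_4)))) IFF ((((q_1 AND NOT q_3) IMPLIES (NOT q_4 OR q_5)) OR ((q_4 OR q_5) IMPLIES q_3)) IFF ((q_2 OR NOT q_4) OR (q_1 IMPLIES (q_2 AND NOT q_4)))) = True
    (((NOT q_4 IFF q_3) AND (q_5 AND q_1)) AND (NOT q_4 IFF (q_5 AND NOT q_1))) AND (((q_2 IMPLIES NOT q_3) AND (NOT q_1 OR q_1)) OR (q_1 AND (q_1 AND q_4))) = True
      ((NOT q_4 IFF q_3) AND (q_5 AND q_1)) AND (NOT q_4 IFF (q_5 AND NOT q_1)) = True
        (NOT q_4 IFF q_3) AND (q_5 AND q_1) = True
          NOT q_4 IFF q_3 = True
            NOT q_4 = False
          q_5 AND q_1 = True
        NOT q_4 IFF (q_5 AND NOT q_1) = True
          NOT q_4 = False
          q_5 AND NOT q_1 = False
            NOT q_1 = False
      ((q_2 IMPLIES NOT q_3) AND (NOT q_1 OR q_1)) OR (q_1 AND (q_1 AND q_4)) = True
        (q_2 IMPLIES NOT q_3) AND (NOT q_1 OR q_1) = True
          q_2 IMPLIES NOT q_3 = True
            NOT q_3 = True
          NOT q_1 OR q_1 = True
            NOT q_1 = False
        q_1 AND (q_1 AND q_4) = True
          q_1 AND q_4 = True
    (((q_1 AND NOT q_3) IMPLIES (NOT q_4 OR q_5)) OR ((q_4 OR q_5) IMPLIES q_3)) IFF ((q_2 OR NOT q_4) OR (q_1 IMPLIES (q_2 AND NOT q_4))) = True
      ((q_1 AND NOT q_3) IMPLIES (NOT q_4 OR q_5)) OR ((q_4 OR q_5) IMPLIES q_3) = True
        (q_1 AND NOT q_3) IMPLIES (NOT q_4 OR q_5) = True
          q_1 AND NOT q_3 = True
            NOT q_3 = True
          NOT q_4 OR q_5 = True
            NOT q_4 = False
        (q_4 OR q_5) IMPLIES q_3 = False
          q_4 OR q_5 = True
      (q_2 OR NOT q_4) OR (q_1 IMPLIES (q_2 AND NOT q_4)) = True
        q_2 OR NOT q_4 = True
          NOT q_4 = False
        q_1 IMPLIES (q_2 AND NOT q_4) = False
          q_2 AND NOT q_4 = False
            NOT q_4 = False
The formula evaluates to True.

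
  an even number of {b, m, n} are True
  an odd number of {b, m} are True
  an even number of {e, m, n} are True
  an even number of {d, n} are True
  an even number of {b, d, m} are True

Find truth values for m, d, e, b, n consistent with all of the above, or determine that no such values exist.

m = True, d = True, e = False, b = False, n = True

{b, m, n}: 2 true → even ✓
{b, m}: 1 true → odd ✓
{e, m, n}: 2 true → even ✓
{d, n}: 2 true → even ✓
{b, d, m}: 2 true → even ✓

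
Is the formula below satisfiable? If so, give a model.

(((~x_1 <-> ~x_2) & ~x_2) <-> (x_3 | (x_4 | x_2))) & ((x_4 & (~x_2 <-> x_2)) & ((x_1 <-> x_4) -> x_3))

The conjunct ~x_2 <-> x_2 is unsatisfiable on its own:
  x_2=F: evaluates to False.
  x_2=T: evaluates to False.
So the whole conjunction is unsatisfiable.

Unsatisfiable — no assignment works.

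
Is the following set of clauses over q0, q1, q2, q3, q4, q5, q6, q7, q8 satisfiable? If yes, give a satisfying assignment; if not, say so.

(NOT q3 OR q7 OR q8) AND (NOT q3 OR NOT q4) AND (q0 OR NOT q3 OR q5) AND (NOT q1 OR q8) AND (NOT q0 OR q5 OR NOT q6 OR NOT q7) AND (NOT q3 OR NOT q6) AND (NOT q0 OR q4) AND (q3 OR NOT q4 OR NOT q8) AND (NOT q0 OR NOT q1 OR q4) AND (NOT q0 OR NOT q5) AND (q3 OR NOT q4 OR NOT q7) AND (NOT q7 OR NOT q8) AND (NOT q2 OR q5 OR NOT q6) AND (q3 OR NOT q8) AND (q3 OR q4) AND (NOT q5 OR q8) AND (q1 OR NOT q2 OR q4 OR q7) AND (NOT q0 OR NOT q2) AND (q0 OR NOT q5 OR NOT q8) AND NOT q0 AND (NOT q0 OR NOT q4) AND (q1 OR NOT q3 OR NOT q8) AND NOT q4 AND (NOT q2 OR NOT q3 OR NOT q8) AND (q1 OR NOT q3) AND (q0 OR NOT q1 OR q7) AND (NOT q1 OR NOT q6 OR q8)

UNSATISFIABLE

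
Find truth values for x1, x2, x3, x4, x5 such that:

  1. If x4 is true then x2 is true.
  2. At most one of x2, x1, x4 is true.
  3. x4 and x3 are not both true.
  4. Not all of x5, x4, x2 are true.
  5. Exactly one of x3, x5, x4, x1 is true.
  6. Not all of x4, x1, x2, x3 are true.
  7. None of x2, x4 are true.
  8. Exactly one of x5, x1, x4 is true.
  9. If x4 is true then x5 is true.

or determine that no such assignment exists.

x1: False, x2: False, x3: False, x4: False, x5: True

  (1) x4=F ⇒ x2: vacuous ✓
  (2) {x2, x1, x4}: 0 true — at most one ✓
  (3) x4=F, x3=F — not both ✓
  (4) {x5, x4, x2}: 1/3 true — not all ✓
  (5) {x3, x5, x4, x1}: 1 true — exactly one ✓
  (6) {x4, x1, x2, x3}: 0/4 true — not all ✓
  (7) {x2, x4}: 0 true — none ✓
  (8) {x5, x1, x4}: 1 true — exactly one ✓
  (9) x4=F ⇒ x5: vacuous ✓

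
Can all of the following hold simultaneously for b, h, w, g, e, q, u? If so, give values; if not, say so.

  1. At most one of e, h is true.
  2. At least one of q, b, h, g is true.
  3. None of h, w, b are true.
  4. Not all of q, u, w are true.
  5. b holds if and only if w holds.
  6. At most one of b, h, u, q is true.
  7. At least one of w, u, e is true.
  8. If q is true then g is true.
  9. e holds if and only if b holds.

b = False, h = False, w = False, g = True, e = False, q = False, u = True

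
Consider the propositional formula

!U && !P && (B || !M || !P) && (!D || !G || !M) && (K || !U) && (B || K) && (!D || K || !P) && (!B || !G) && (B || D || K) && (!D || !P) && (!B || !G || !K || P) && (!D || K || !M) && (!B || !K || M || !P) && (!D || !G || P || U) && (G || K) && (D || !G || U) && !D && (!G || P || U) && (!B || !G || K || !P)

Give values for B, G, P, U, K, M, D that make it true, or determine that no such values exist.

B=T, G=F, P=F, U=F, K=T, M=F, D=F

Unit clause (!U) forces U = False.
Unit clause (!P) forces P = False.
Unit clause (!D) forces D = False.
In (!G || P || U) only !G is left, so G = False.
In (G || K) only K is left, so K = True.
Set B = True.
Set M = False.
All clauses satisfied.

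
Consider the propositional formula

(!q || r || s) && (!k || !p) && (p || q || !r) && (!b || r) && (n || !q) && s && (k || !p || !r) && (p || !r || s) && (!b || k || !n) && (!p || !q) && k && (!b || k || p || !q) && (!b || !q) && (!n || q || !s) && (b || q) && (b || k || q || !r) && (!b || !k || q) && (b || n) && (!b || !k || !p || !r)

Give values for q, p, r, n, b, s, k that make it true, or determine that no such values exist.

Unit clause (s) forces s = True.
Unit clause (k) forces k = True.
In (!k || !p) only !p is left, so p = False.
Try q = False:
  (p || q || !r) forces r = False.
  (!b || r) forces b = False.
  clause (b || q) is falsified — backtrack.
So q = True.
  then (n || !q) forces n = True.
  then (!b || !q) forces b = False.
Set r = False.
All clauses satisfied.

q=T; p=F; r=F; n=T; b=F; s=T; k=T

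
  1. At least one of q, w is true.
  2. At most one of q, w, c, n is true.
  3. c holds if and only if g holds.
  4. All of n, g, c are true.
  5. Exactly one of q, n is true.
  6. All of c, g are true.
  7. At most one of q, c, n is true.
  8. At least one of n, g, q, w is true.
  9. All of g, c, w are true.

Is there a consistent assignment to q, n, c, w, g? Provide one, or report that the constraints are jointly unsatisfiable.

Case n = True:
  (2) with n=T forces q = False.
  (1) with q=F forces w = True.
  Constraint (2) is violated (w=T, n=T) — contradiction.
Case n = False:
  Constraint (4) is violated (n=F) — contradiction.
Both cases fail — unsatisfiable.

Unsatisfiable — no assignment works.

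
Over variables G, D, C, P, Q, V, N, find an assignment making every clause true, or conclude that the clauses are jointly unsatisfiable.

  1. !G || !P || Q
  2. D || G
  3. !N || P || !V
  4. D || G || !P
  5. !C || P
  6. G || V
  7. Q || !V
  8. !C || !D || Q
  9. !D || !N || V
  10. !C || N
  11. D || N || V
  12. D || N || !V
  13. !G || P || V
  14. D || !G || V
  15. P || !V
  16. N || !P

G = True; D = False; C = False; P = True; Q = True; V = True; N = True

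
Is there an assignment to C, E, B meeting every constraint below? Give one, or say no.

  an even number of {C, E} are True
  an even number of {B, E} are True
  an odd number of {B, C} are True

Unsatisfiable

Adding constraints 1, 2, 3 mod 2: every variable appears an even number of times on the left, so the left side is 0.
But the right sides sum to 1 (mod 2). 0 ≠ 1 — the system is inconsistent.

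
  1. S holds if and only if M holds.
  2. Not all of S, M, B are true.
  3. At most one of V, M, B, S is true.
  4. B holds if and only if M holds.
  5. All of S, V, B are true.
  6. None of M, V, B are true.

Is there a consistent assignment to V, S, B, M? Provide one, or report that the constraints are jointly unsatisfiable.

Case V = True:
  Constraint (6) is violated (V=T) — contradiction.
Case V = False:
  Constraint (5) is violated (V=F) — contradiction.
Both cases fail — unsatisfiable.

No satisfying assignment exists.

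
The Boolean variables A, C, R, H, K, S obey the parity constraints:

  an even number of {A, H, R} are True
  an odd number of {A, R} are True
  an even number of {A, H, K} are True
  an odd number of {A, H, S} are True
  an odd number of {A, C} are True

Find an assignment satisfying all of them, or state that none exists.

A = False; C = True; R = True; H = True; K = True; S = False

{A, H, R}: 2 true → even ✓
{A, R}: 1 true → odd ✓
{A, H, K}: 2 true → even ✓
{A, H, S}: 1 true → odd ✓
{A, C}: 1 true → odd ✓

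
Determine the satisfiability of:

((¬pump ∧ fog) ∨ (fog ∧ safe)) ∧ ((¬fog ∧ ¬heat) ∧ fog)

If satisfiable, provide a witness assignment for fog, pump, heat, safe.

UNSATISFIABLE

Case fog = True: the conjunct ¬fog is False.
Case fog = False: the conjunct (¬pump ∧ fog) ∨ (fog ∧ safe) becomes (¬pump ∧ False) ∨ (False ∧ safe) = False.
Both cases fail — unsatisfiable.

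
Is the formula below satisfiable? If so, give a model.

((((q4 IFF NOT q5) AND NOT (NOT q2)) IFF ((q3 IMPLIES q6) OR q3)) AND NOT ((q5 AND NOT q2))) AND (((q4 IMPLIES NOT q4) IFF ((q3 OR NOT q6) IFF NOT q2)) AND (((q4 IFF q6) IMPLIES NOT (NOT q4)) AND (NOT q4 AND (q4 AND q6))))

Unsatisfiable

Case q4 = True: the conjunct NOT q4 is False.
Case q4 = False: the conjunct q4 is False.
Both cases fail — unsatisfiable.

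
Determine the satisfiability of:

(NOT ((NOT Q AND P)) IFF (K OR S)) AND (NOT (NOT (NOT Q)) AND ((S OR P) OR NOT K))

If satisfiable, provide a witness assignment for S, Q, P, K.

S = True, Q = False, P = False, K = False

  NOT ((NOT Q AND P)) IFF (K OR S) = True
    NOT ((NOT Q AND P)) = True
      NOT Q AND P = False
        NOT Q = True
    K OR S = True
  NOT (NOT (NOT Q)) AND ((S OR P) OR NOT K) = True
    NOT (NOT (NOT Q)) = True
      NOT (NOT Q) = False
        NOT Q = True
    (S OR P) OR NOT K = True
      S OR P = True
      NOT K = True
Both conjuncts True, so the formula holds.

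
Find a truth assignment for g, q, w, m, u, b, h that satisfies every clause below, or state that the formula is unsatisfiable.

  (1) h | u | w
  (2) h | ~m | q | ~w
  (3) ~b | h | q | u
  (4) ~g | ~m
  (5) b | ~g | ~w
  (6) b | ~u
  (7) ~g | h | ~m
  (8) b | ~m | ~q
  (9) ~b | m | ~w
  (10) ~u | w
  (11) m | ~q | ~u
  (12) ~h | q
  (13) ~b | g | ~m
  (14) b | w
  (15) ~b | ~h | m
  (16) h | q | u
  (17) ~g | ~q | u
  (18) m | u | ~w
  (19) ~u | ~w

No satisfying assignment exists.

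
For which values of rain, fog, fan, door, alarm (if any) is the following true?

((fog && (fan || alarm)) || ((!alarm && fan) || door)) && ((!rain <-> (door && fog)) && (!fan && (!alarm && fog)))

rain=F, fog=T, fan=F, door=T, alarm=F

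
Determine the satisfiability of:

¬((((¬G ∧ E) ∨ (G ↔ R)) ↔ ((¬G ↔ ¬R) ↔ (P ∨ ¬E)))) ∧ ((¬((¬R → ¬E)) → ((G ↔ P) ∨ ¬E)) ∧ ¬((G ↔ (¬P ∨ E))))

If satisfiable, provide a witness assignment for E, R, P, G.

E=T, R=F, P=F, G=F

  ¬((((¬G ∧ E) ∨ (G ↔ R)) ↔ ((¬G ↔ ¬R) ↔ (P ∨ ¬E)))) = True
    ((¬G ∧ E) ∨ (G ↔ R)) ↔ ((¬G ↔ ¬R) ↔ (P ∨ ¬E)) = False
      (¬G ∧ E) ∨ (G ↔ R) = True
        ¬G ∧ E = True
          ¬G = True
        G ↔ R = True
      (¬G ↔ ¬R) ↔ (P ∨ ¬E) = False
        ¬G ↔ ¬R = True
          ¬G = True
          ¬R = True
        P ∨ ¬E = False
          ¬E = False
  (¬((¬R → ¬E)) → ((G ↔ P) ∨ ¬E)) ∧ ¬((G ↔ (¬P ∨ E))) = True
    ¬((¬R → ¬E)) → ((G ↔ P) ∨ ¬E) = True
      ¬((¬R → ¬E)) = True
        ¬R → ¬E = False
          ¬R = True
          ¬E = False
      (G ↔ P) ∨ ¬E = True
        G ↔ P = True
        ¬E = False
    ¬((G ↔ (¬P ∨ E))) = True
      G ↔ (¬P ∨ E) = False
        ¬P ∨ E = True
          ¬P = True
Both conjuncts True, so the formula holds.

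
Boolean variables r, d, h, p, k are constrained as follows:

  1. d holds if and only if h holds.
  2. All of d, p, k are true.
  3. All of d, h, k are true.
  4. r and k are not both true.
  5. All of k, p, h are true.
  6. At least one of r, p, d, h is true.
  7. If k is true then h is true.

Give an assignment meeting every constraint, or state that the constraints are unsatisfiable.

r = False, d = True, h = True, p = True, k = True

  (1) d=T, h=T — same ✓
  (2) {d, p, k}: all 3 true ✓
  (3) {d, h, k}: all 3 true ✓
  (4) r=F, k=T — not both ✓
  (5) {k, p, h}: all 3 true ✓
  (6) {r, p, d, h}: 3 true — at least one ✓
  (7) k=T ⇒ h: T ✓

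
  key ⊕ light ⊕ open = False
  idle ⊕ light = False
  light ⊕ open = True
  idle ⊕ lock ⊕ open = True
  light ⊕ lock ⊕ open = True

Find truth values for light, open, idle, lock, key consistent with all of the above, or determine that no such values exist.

light = False; open = True; idle = False; lock = False; key = True

key ⊕ light ⊕ open = T ⊕ F ⊕ T = False ✓
idle ⊕ light = F ⊕ F = False ✓
light ⊕ open = F ⊕ T = True ✓
idle ⊕ lock ⊕ open = F ⊕ F ⊕ T = True ✓
light ⊕ lock ⊕ open = F ⊕ F ⊕ T = True ✓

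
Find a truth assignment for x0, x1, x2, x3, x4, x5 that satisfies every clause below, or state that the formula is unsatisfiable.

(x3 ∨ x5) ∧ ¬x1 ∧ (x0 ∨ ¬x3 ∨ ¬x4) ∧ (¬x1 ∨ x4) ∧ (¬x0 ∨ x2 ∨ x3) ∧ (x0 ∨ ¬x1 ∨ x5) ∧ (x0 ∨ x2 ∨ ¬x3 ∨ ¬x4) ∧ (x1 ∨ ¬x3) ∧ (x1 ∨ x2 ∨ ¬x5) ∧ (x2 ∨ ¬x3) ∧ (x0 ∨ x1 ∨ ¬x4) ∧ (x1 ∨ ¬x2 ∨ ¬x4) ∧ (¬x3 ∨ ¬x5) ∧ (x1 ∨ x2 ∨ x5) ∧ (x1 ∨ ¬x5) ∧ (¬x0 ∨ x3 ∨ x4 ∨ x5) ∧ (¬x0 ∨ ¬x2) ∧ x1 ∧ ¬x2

UNSATISFIABLE

Case x1 = True:
  Clause (¬x1) is falsified — contradiction.
Case x1 = False:
  Clause (x1) is falsified — contradiction.
Both cases fail, so the formula is unsatisfiable.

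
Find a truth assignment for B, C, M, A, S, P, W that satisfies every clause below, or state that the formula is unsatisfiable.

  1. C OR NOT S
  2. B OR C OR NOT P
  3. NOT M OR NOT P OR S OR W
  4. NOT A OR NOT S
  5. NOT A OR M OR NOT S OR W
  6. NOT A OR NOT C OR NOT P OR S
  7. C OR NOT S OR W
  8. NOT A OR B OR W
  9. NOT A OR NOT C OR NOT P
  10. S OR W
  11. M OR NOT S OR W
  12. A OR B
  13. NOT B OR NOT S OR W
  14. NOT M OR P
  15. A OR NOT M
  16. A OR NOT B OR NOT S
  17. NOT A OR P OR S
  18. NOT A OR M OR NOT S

B = True, C = False, M = False, A = True, S = False, P = True, W = True

Set B = True.
Set C = False.
  then (C OR NOT S) forces S = False.
  then (S OR W) forces W = True.
Set M = False.
Set A = True.
  then (NOT A OR P OR S) forces P = True.
All clauses satisfied.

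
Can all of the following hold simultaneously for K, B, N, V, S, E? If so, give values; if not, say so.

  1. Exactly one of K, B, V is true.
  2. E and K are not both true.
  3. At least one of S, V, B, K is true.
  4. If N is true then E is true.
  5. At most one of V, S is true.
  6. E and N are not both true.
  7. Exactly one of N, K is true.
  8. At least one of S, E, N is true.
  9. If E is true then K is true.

K=T, B=F, N=F, V=F, S=T, E=F

  (1) {K, B, V}: 1 true — exactly one ✓
  (2) E=F, K=T — not both ✓
  (3) {S, V, B, K}: 2 true — at least one ✓
  (4) N=F ⇒ E: vacuous ✓
  (5) {V, S}: 1 true — at most one ✓
  (6) E=F, N=F — not both ✓
  (7) {N, K}: 1 true — exactly one ✓
  (8) {S, E, N}: 1 true — at least one ✓
  (9) E=F ⇒ K: vacuous ✓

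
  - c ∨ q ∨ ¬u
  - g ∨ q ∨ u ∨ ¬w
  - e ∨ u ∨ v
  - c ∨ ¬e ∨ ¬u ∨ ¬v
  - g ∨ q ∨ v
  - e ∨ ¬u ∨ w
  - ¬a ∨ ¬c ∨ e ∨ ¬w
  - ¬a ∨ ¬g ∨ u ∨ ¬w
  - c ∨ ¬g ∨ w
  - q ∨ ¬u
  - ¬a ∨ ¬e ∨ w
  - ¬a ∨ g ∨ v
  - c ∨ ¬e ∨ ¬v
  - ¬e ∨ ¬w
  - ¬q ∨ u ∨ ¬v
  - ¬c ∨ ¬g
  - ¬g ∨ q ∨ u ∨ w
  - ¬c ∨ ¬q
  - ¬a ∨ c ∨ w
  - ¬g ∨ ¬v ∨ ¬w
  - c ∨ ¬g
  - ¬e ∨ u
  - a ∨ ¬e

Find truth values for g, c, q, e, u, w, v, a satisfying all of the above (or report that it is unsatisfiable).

g: False, c: True, q: False, e: False, u: False, w: False, v: True, a: False

Try g = True:
  (¬c ∨ ¬g) forces c = False.
  clause (c ∨ ¬g) is falsified — backtrack.
So g = False.
Set c = True.
  then (¬c ∨ ¬q) forces q = False.
  then (g ∨ q ∨ v) forces v = True.
  then (q ∨ ¬u) forces u = False.
  then (¬e ∨ u) forces e = False.
  then (g ∨ q ∨ u ∨ ¬w) forces w = False.
Set a = False.
All clauses satisfied.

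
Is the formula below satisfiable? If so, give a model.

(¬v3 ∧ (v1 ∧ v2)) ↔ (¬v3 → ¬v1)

v1: True, v2: False, v3: False

  (¬v3 ∧ (v1 ∧ v2)) ↔ (¬v3 → ¬v1) = True
    ¬v3 ∧ (v1 ∧ v2) = False
      ¬v3 = True
      v1 ∧ v2 = False
    ¬v3 → ¬v1 = False
      ¬v3 = True
      ¬v1 = False
The formula evaluates to True.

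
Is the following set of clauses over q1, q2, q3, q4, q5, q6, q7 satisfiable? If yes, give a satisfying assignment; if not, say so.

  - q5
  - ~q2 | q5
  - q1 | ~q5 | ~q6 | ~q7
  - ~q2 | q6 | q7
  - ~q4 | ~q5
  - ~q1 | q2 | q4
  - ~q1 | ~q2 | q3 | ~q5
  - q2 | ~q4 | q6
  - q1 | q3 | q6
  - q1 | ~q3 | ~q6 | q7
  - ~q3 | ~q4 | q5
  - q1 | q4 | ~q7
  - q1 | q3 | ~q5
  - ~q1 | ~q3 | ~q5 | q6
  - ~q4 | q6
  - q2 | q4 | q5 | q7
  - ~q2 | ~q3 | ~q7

q1: True, q2: True, q3: True, q4: False, q5: True, q6: True, q7: False

Unit clause (q5) forces q5 = True.
In (~q4 | ~q5) only ~q4 is left, so q4 = False.
Set q1 = True.
  then (~q1 | q2 | q4) forces q2 = True.
  then (~q1 | ~q2 | q3 | ~q5) forces q3 = True.
  then (~q1 | ~q3 | ~q5 | q6) forces q6 = True.
  then (~q2 | ~q3 | ~q7) forces q7 = False.
All clauses satisfied.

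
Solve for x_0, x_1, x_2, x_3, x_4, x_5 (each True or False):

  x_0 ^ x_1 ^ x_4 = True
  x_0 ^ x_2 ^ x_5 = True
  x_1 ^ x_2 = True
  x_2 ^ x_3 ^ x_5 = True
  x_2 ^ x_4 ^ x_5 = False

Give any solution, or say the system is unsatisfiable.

x_0=T, x_1=F, x_2=T, x_3=T, x_4=F, x_5=T

x_0 ^ x_1 ^ x_4 = T ^ F ^ F = True ✓
x_0 ^ x_2 ^ x_5 = T ^ T ^ T = True ✓
x_1 ^ x_2 = F ^ T = True ✓
x_2 ^ x_3 ^ x_5 = T ^ T ^ T = True ✓
x_2 ^ x_4 ^ x_5 = T ^ F ^ T = False ✓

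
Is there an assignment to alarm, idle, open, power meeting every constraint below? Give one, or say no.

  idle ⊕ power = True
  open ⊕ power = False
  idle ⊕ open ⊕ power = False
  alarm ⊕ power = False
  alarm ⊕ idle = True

alarm = True, idle = False, open = True, power = True

idle ⊕ power = F ⊕ T = True ✓
open ⊕ power = T ⊕ T = False ✓
idle ⊕ open ⊕ power = F ⊕ T ⊕ T = False ✓
alarm ⊕ power = T ⊕ T = False ✓
alarm ⊕ idle = T ⊕ F = True ✓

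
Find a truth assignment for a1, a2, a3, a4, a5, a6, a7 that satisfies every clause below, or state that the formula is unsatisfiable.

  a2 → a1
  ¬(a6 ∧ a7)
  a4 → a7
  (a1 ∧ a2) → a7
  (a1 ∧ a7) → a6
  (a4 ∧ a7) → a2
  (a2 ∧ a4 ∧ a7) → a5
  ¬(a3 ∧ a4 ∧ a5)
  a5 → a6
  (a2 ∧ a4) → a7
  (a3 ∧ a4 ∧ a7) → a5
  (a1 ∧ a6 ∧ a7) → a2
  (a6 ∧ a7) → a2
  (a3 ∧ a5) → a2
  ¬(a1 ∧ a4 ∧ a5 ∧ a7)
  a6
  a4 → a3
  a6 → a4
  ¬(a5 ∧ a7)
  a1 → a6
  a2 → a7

UNSATISFIABLE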